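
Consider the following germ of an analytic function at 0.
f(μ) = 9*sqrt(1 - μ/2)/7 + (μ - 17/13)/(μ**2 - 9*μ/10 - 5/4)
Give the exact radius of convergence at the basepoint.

Denominator factor (μ**2 - 9*μ/10 - 5/4): discriminant 581/100, real irrational roots 9/20 + (1/20)*sqrt(581) and 9/20 - (1/20)*sqrt(581); poles of order 1, moduli 9/20 + (1/20)*sqrt(581) and -9/20 + (1/20)*sqrt(581).
Branch term (9/7)*sqrt(1 - μ/(2)): its argument vanishes at μ = 2, a square-root branch point, modulus 2.
The radius of convergence is the smallest modulus among the singular points: -9/20 + (1/20)*sqrt(581).

The radius of convergence is -9/20 + (1/20)*sqrt(581).


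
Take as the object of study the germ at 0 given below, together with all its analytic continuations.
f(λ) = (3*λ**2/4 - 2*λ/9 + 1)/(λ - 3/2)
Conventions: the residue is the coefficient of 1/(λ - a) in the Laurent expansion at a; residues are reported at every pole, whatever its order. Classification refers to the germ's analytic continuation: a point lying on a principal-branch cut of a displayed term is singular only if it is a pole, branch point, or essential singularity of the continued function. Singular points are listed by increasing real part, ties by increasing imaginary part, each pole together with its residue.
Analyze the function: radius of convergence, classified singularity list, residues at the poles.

Denominator factor (λ - 3/2): pole of order 1 at 3/2, modulus 3/2.
The radius of convergence is the smallest modulus among the singular points: 3/2.
At the order-1 pole 3/2 set g(λ) = (λ - (3/2))*f(λ) = 3*λ**2/4 - 2*λ/9 + 1.
Simple pole: residue = g(a) at a = 3/2, which is 113/48.

Radius of convergence at 0: 3/2.
At 3/2: a pole of order 1; residue 113/48.


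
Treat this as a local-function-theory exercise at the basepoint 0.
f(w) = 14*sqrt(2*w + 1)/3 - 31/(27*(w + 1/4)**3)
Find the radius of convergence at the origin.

Denominator factor (w + 1/4)^3: pole of order 3 at -1/4, modulus 1/4.
Branch term (14/3)*sqrt(1 - w/(-1/2)): its argument vanishes at w = -1/2, a square-root branch point, modulus 1/2.
The radius of convergence is the smallest modulus among the singular points: 1/4.

The radius of convergence is 1/4.


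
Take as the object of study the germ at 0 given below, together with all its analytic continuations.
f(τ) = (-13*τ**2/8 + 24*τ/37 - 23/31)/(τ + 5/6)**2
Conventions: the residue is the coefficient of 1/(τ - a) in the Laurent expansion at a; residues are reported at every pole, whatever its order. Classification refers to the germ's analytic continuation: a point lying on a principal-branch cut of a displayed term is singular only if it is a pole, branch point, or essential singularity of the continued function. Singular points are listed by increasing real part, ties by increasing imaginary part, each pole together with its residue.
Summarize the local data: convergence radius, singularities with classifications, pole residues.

Radius of convergence at 0: 5/6.
At -5/6: a pole of order 2; residue 2981/888.

Denominator factor (τ + 5/6)^2: pole of order 2 at -5/6, modulus 5/6.
The radius of convergence is the smallest modulus among the singular points: 5/6.
At the order-2 pole -5/6 set g(τ) = (τ - (-5/6))^2*f(τ) = -13*τ**2/8 + 24*τ/37 - 23/31.
Order-2 pole: residue = g'(a); g'(-5/6) = 2981/888, so the residue is 2981/888.


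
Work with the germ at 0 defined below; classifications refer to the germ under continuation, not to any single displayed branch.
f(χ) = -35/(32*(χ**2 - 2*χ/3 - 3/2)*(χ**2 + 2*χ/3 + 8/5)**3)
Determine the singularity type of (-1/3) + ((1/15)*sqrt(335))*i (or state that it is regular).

The denominator factor χ**2 + 2*χ/3 + 8/5 vanishes at (-1/3) + ((1/15)*sqrt(335))*i and appears to the power 3; the numerator there equals -35/32, nonzero, and no other factor vanishes.
Hence a pole whose order is the multiplicity, 3.

The point is a pole of order 3.


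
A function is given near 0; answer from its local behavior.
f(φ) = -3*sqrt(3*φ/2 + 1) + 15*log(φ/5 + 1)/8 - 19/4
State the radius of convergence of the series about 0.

Branch term (-3)*sqrt(1 - φ/(-2/3)): its argument vanishes at φ = -2/3, a square-root branch point, modulus 2/3.
Branch term (15/8)*log(1 - φ/(-5)): its argument vanishes at φ = -5, a logarithmic branch point, modulus 5.
The radius of convergence is the smallest modulus among the singular points: 2/3.

The radius of convergence is 2/3.


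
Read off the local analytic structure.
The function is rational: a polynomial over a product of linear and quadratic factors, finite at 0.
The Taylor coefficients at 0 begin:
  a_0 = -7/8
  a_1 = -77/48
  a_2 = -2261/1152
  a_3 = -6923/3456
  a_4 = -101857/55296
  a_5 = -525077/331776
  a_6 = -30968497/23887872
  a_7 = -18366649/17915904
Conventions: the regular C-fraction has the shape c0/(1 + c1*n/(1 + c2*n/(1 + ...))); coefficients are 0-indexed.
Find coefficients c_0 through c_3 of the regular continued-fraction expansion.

The regular C-fraction coefficients are [-7/8, -11/6, 161/264, -2471/6072].

Taylor coefficients (read off): a_0 = -7/8, a_1 = -77/48, a_2 = -2261/1152, a_3 = -6923/3456.
c0 = a_0 = -7/8. Peel one level at a time: if S = 1 + c*n/S' with S'(0) = 1, then c is the n-coefficient of S and S' = c*n/(S - 1).
S_1 = c0/f = 1 + (-11/6)*n + (161/144)*n^2 + ...; c1 = -11/6.
S_2 = c1*n/(S_1 - 1) = 1 + (161/264)*n + (17297/69696)*n^2 + ...; c2 = 161/264.
S_3 = c2*n/(S_2 - 1) = 1 + (-2471/6072)*n + ...; c3 = -2471/6072.


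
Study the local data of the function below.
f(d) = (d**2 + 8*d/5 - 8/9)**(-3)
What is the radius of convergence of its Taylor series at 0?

The radius of convergence is -4/5 + (2/15)*sqrt(86).

Denominator factor (d**2 + 8*d/5 - 8/9)^3: discriminant 1376/225, real irrational roots -4/5 + (2/15)*sqrt(86) and -4/5 - (2/15)*sqrt(86); poles of order 3, moduli -4/5 + (2/15)*sqrt(86) and 4/5 + (2/15)*sqrt(86).
The radius of convergence is the smallest modulus among the singular points: -4/5 + (2/15)*sqrt(86).


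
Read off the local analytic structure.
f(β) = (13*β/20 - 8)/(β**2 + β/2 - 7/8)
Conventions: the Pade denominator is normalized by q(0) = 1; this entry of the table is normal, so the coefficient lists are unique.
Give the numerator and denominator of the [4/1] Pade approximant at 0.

The Pade approximant has numerator coefficients [64/7, -423874/63315, 211937/28140, -211937/63315, 423874/63315]; denominator coefficients [1, -123835/101304].

Taylor coefficients needed (expand at 0): a_0 = 64/7, a_1 = 1098/245, a_2 = 22312/1715, a_3 = 150736/12005, a_4 = 1852416/84035, a_5 = 3170176/117649.
Write the denominator as Q(β) = 1 + q1*β. Requiring Q*f - P = O(β^6) with deg P <= 4 kills the coefficients of β^5..β^5 in Q*f:
  β^5: a_5 + q1*a_4 = 0, i.e. 3170176/117649 + (1852416/84035)*q1 = 0.
Solving this linear system: q1 = -123835/101304.
The numerator is Q*f truncated at degree 4: P0 = a_0 = 64/7; P1 = a_1 + q1*a_0 = -423874/63315; P2 = a_2 + q1*a_1 = 211937/28140; P3 = a_3 + q1*a_2 = -211937/63315; P4 = a_4 + q1*a_3 = 423874/63315.


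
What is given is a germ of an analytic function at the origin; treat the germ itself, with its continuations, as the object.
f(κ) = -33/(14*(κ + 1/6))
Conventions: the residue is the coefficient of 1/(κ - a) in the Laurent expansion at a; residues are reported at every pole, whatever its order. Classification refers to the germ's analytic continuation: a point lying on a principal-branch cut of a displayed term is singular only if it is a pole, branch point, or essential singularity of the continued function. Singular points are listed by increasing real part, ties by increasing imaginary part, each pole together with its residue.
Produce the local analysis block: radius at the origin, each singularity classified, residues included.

Denominator factor (κ + 1/6): pole of order 1 at -1/6, modulus 1/6.
The radius of convergence is the smallest modulus among the singular points: 1/6.
At the order-1 pole -1/6 set g(κ) = (κ - (-1/6))*f(κ) = -33/14.
Simple pole: residue = g(a) at a = -1/6, which is -33/14.

Radius of convergence at 0: 1/6.
At -1/6: a pole of order 1; residue -33/14.


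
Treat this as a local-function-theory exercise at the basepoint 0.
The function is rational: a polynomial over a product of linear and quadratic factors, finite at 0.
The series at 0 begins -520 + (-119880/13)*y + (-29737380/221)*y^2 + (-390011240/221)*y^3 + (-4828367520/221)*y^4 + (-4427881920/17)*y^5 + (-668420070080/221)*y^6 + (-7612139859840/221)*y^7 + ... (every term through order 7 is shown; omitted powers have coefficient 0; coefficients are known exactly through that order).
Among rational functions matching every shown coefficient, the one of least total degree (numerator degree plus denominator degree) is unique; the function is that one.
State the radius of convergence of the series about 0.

No rational of total degree below 5 reproduces all 8 coefficients; solving the [2/3] Pade equations on them gives f(y) = (39*y**2/34 + 9*y/13 - 13/5)/((y - 1/10)**2*(y + 1/2)), whose expansion matches every shown term.
Denominator factor (y + 1/2): pole of order 1 at -1/2, modulus 1/2.
Denominator factor (y - 1/10)^2: pole of order 2 at 1/10, modulus 1/10.
The radius of convergence is the smallest modulus among the singular points: 1/10.

The radius of convergence is 1/10.


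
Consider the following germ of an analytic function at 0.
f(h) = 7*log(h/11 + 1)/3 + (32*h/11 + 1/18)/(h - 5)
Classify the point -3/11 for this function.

The point is a regular point.

Denominator factors: h - 5 = -58/11 at h = -3/11 — none vanishes.
Branch term log(1 - h/(-11)): argument at -3/11 is 118/121, nonzero, so -3/11 is not its branch point (a point on a principal cut is still regular for the continued germ).
So the germ continues analytically to -3/11.


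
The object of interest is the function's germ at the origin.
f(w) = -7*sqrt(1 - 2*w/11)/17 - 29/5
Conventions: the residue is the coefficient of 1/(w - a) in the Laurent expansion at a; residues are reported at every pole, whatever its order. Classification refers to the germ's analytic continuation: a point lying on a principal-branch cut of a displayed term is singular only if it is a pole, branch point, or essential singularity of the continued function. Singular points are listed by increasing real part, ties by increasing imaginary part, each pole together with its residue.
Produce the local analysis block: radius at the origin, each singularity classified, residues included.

Branch term (-7/17)*sqrt(1 - w/(11/2)): its argument vanishes at w = 11/2, a square-root branch point, modulus 11/2.
The radius of convergence is the smallest modulus among the singular points: 11/2.

Radius of convergence at 0: 11/2.
At 11/2: an algebraic (square-root) branch point.


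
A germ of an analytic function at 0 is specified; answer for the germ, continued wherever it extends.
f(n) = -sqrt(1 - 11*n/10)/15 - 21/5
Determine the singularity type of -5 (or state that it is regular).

There is no denominator, hence no pole anywhere.
Branch term sqrt(1 - n/(10/11)): argument at -5 is 13/2, nonzero, so -5 is not its branch point (a point on a principal cut is still regular for the continued germ).
So the germ continues analytically to -5.

The point is a regular point.


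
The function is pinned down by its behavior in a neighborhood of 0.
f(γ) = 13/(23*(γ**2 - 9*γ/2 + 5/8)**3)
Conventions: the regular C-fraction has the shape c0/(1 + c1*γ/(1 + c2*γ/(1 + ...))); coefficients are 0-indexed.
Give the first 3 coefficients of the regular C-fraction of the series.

The regular C-fraction coefficients are [6656/2875, -108/5, 334/45].

Taylor coefficients (expand at 0): a_0 = 6656/2875, a_1 = 718848/14375, a_2 = 50958336/71875.
c0 = a_0 = 6656/2875. Peel one level at a time: if S = 1 + c*γ/S' with S'(0) = 1, then c is the γ-coefficient of S and S' = c*γ/(S - 1).
S_1 = c0/f = 1 + (-108/5)*γ + (4008/25)*γ^2 + ...; c1 = -108/5.
S_2 = c1*γ/(S_1 - 1) = 1 + (334/45)*γ + ...; c2 = 334/45.


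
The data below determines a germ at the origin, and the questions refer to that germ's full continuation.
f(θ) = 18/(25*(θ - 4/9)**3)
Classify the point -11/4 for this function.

The point is a regular point.

Denominator factors: θ - 4/9 = -115/36 at θ = -11/4 — none vanishes.
So the germ continues analytically to -11/4.


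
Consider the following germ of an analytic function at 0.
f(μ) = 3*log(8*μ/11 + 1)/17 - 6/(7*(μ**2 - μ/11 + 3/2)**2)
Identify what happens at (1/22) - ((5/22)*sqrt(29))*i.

The point is a pole of order 2.

The denominator factor μ**2 - μ/11 + 3/2 vanishes at (1/22) - ((5/22)*sqrt(29))*i and appears to the power 2; the numerator there equals -6/7, nonzero, and no other factor vanishes.
The branch terms are analytic at this point.
Hence a pole whose order is the multiplicity, 2.


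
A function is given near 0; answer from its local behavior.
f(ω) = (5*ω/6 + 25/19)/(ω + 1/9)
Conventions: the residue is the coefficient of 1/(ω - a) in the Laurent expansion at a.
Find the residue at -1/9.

At the order-1 pole -1/9 set g(ω) = (ω - (-1/9))*f(ω) = 5*ω/6 + 25/19.
Simple pole: residue = g(a) at a = -1/9, which is 1255/1026.

The residue is 1255/1026.


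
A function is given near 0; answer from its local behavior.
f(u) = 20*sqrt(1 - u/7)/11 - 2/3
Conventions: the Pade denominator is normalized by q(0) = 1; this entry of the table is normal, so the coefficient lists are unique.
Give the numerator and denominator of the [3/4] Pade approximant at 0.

The Pade approximant has numerator coefficients [38/33, -5581/15323, 44105/1287132, -16381/18019848]; denominator coefficients [1, -81/398, 845/78008, -109/1092112, -15/30579136].

Taylor coefficients needed (expand at 0): a_0 = 38/33, a_1 = -10/77, a_2 = -5/1078, a_3 = -5/15092, a_4 = -25/845152, a_5 = -5/1690304, a_6 = -15/47328512, a_7 = -15/421654016.
Write the denominator as Q(u) = 1 + q1*u + q2*u^2 + q3*u^3 + q4*u^4. Requiring Q*f - P = O(u^8) with deg P <= 3 kills the coefficients of u^4..u^7 in Q*f:
  u^4: a_4 + q1*a_3 + q2*a_2 + q3*a_1 + q4*a_0 = 0, i.e. -25/845152 + (-5/15092)*q1 + (-5/1078)*q2 + (-10/77)*q3 + (38/33)*q4 = 0.
  u^5: a_5 + q1*a_4 + q2*a_3 + q3*a_2 + q4*a_1 = 0, i.e. -5/1690304 + (-25/845152)*q1 + (-5/15092)*q2 + (-5/1078)*q3 + (-10/77)*q4 = 0.
  u^6: a_6 + q1*a_5 + q2*a_4 + q3*a_3 + q4*a_2 = 0, i.e. -15/47328512 + (-5/1690304)*q1 + (-25/845152)*q2 + (-5/15092)*q3 + (-5/1078)*q4 = 0.
  u^7: a_7 + q1*a_6 + q2*a_5 + q3*a_4 + q4*a_3 = 0, i.e. -15/421654016 + (-15/47328512)*q1 + (-5/1690304)*q2 + (-25/845152)*q3 + (-5/15092)*q4 = 0.
Solving this linear system: q1 = -81/398, q2 = 845/78008, q3 = -109/1092112, q4 = -15/30579136.
The numerator is Q*f truncated at degree 3: P0 = a_0 = 38/33; P1 = a_1 + q1*a_0 = -5581/15323; P2 = a_2 + q1*a_1 + q2*a_0 = 44105/1287132; P3 = a_3 + q1*a_2 + q2*a_1 + q3*a_0 = -16381/18019848.


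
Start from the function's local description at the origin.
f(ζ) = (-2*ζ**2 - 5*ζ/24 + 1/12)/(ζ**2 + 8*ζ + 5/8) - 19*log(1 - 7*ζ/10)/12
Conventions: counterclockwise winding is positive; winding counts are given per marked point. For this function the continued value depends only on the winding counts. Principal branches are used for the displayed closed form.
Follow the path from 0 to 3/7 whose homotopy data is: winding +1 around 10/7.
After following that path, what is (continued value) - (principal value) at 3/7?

Continued minus principal equals -(19/6)*pi*i.

The rational part is single-valued and drops out of the difference; each branch term changes only by its own monodromy.
(-19/12)*log(1 - ζ/(10/7)): each positive loop around 10/7 adds 2*pi*i to the log, so winding +1 contributes (-19/12)*(1)*2*pi*i = -(19/6)*pi*i.
Summing the contributions at ζ = 3/7 gives -(19/6)*pi*i.


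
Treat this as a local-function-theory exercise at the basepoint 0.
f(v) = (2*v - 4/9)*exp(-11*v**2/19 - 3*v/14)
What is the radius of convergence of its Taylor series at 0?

The radius of convergence is infinite.

The factor exp(-11*v**2/19 - 3*v/14) is entire and contributes no finite singular point.
The polynomial part has no poles.
No finite singular points: the Taylor series at 0 converges everywhere.


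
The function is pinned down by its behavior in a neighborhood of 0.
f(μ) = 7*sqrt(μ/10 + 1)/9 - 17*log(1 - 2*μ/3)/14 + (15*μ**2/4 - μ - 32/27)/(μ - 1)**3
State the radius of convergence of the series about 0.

The radius of convergence is 1.

Denominator factor (μ - 1)^3: pole of order 3 at 1, modulus 1.
Branch term (7/9)*sqrt(1 - μ/(-10)): its argument vanishes at μ = -10, a square-root branch point, modulus 10.
Branch term (-17/14)*log(1 - μ/(3/2)): its argument vanishes at μ = 3/2, a logarithmic branch point, modulus 3/2.
The radius of convergence is the smallest modulus among the singular points: 1.


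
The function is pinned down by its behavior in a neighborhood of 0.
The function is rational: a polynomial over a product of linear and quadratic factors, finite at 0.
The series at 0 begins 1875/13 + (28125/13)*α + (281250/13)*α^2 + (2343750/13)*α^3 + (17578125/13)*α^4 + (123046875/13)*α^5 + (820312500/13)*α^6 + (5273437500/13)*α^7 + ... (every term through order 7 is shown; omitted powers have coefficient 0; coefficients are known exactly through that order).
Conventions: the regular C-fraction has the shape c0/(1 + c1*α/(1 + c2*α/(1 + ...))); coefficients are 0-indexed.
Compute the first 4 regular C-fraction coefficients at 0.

Taylor coefficients (read off): a_0 = 1875/13, a_1 = 28125/13, a_2 = 281250/13, a_3 = 2343750/13.
c0 = a_0 = 1875/13. Peel one level at a time: if S = 1 + c*α/S' with S'(0) = 1, then c is the α-coefficient of S and S' = c*α/(S - 1).
S_1 = c0/f = 1 + (-15)*α + (75)*α^2 + ...; c1 = -15.
S_2 = c1*α/(S_1 - 1) = 1 + (5)*α + (50/3)*α^2 + ...; c2 = 5.
S_3 = c2*α/(S_2 - 1) = 1 + (-10/3)*α + ...; c3 = -10/3.

The regular C-fraction coefficients are [1875/13, -15, 5, -10/3].


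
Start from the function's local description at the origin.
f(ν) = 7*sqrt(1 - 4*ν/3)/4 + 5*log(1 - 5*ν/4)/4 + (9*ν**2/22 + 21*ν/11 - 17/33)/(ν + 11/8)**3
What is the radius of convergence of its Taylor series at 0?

The radius of convergence is 3/4.

Denominator factor (ν + 11/8)^3: pole of order 3 at -11/8, modulus 11/8.
Branch term (5/4)*log(1 - ν/(4/5)): its argument vanishes at ν = 4/5, a logarithmic branch point, modulus 4/5.
Branch term (7/4)*sqrt(1 - ν/(3/4)): its argument vanishes at ν = 3/4, a square-root branch point, modulus 3/4.
The radius of convergence is the smallest modulus among the singular points: 3/4.


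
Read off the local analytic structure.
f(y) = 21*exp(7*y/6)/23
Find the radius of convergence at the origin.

The factor exp(7*y/6) is entire and contributes no finite singular point.
The polynomial part has no poles.
No finite singular points: the Taylor series at 0 converges everywhere.

The radius of convergence is infinite.


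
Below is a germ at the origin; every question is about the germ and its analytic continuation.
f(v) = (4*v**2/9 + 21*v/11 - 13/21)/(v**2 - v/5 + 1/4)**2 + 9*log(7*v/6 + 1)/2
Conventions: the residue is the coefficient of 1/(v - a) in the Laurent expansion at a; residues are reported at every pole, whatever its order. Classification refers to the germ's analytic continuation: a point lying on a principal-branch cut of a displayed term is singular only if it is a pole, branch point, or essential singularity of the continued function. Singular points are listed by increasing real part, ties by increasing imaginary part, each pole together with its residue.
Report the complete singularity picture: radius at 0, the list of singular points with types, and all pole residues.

Denominator factor (v**2 - v/5 + 1/4)^2: discriminant -24/25, complex-conjugate roots (1/10) + ((1/5)*sqrt(6))*i and (1/10) - ((1/5)*sqrt(6))*i; poles of order 2, moduli 1/2 and 1/2.
Branch term (9/2)*log(1 - v/(-6/7)): its argument vanishes at v = -6/7, a logarithmic branch point, modulus 6/7.
The radius of convergence is the smallest modulus among the singular points: 1/2.
The branch term is analytic at (1/10) - ((1/5)*sqrt(6))*i and contributes nothing to the residue; only the rational part matters.
The factor v**2 - v/5 + 1/4 splits as (v - a)(v - a') with a = (1/10) - ((1/5)*sqrt(6))*i, a' = (1/10) + ((1/5)*sqrt(6))*i. At the order-2 pole a set g(v) = (v - a)^2*(rational part) = [4*v**2/9 + 21*v/11 - 13/21] / (v - a')^2.
Order-2 pole: residue = g'(a); g'((1/10) - ((1/5)*sqrt(6))*i) = -((54925/199584)*sqrt(6))*i, so the residue is -((54925/199584)*sqrt(6))*i.
The branch term is analytic at (1/10) + ((1/5)*sqrt(6))*i and contributes nothing to the residue; only the rational part matters.
The factor v**2 - v/5 + 1/4 splits as (v - a)(v - a') with a = (1/10) + ((1/5)*sqrt(6))*i, a' = (1/10) - ((1/5)*sqrt(6))*i. At the order-2 pole a set g(v) = (v - a)^2*(rational part) = [4*v**2/9 + 21*v/11 - 13/21] / (v - a')^2.
Order-2 pole: residue = g'(a); g'((1/10) + ((1/5)*sqrt(6))*i) = ((54925/199584)*sqrt(6))*i, so the residue is ((54925/199584)*sqrt(6))*i.
List the singular points by increasing real part (a conjugate pair: the negative imaginary part first).

Radius of convergence at 0: 1/2.
At -6/7: a logarithmic branch point.
At (1/10) - ((1/5)*sqrt(6))*i: a pole of order 2; residue -((54925/199584)*sqrt(6))*i.
At (1/10) + ((1/5)*sqrt(6))*i: a pole of order 2; residue ((54925/199584)*sqrt(6))*i.


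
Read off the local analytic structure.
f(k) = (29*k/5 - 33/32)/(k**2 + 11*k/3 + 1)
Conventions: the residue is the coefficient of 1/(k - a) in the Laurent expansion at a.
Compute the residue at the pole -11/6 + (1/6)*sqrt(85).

The residue is 29/10 - (5599/13600)*sqrt(85).

The factor k**2 + 11*k/3 + 1 splits as (k - a)(k - a') with a = -11/6 + (1/6)*sqrt(85), a' = -11/6 - (1/6)*sqrt(85). At the order-1 pole a set g(k) = (k - a)*f(k) = [29*k/5 - 33/32] / (k - a').
Simple pole: residue = g(a) at a = -11/6 + (1/6)*sqrt(85), which is 29/10 - (5599/13600)*sqrt(85).


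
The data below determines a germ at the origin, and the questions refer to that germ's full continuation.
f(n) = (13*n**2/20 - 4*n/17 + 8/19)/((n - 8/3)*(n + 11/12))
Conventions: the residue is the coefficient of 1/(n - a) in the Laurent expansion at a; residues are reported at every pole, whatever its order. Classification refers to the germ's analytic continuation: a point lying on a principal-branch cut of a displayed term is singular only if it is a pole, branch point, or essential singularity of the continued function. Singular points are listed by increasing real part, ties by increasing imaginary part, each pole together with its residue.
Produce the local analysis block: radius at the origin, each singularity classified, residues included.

Denominator factor (n + 11/12): pole of order 1 at -11/12, modulus 11/12.
Denominator factor (n - 8/3): pole of order 1 at 8/3, modulus 8/3.
The radius of convergence is the smallest modulus among the singular points: 11/12.
At the order-1 pole -11/12 set g(n) = (n - (-11/12))*f(n) = (13*n**2/20 - 4*n/17 + 8/19)/(n - 8/3).
Simple pole: residue = g(a) at a = -11/12, which is -1100399/3333360.
At the order-1 pole 8/3 set g(n) = (n - (8/3))*f(n) = (13*n**2/20 - 4*n/17 + 8/19)/(n + 11/12).
Simple pole: residue = g(a) at a = 8/3, which is 256736/208335.
List the singular points by increasing real part (a conjugate pair: the negative imaginary part first).

Radius of convergence at 0: 11/12.
At -11/12: a pole of order 1; residue -1100399/3333360.
At 8/3: a pole of order 1; residue 256736/208335.


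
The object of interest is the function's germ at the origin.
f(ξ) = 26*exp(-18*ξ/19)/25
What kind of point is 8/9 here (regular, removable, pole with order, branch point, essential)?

The point is a regular point.

There is no denominator, hence no pole anywhere.
The factor exp(-18*ξ/19) is entire.
So the germ continues analytically to 8/9.


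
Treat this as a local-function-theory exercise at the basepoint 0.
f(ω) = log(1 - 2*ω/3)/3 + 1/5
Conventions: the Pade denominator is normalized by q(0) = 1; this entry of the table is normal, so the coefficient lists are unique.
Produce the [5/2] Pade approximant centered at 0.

The Pade approximant has numerator coefficients [1/5, -26/63, 34/189, -16/1701, -4/5103, -16/229635]; denominator coefficients [1, -20/21, 40/189].

Taylor coefficients needed (expand at 0): a_0 = 1/5, a_1 = -2/9, a_2 = -2/27, a_3 = -8/243, a_4 = -4/243, a_5 = -32/3645, a_6 = -32/6561, a_7 = -128/45927.
Write the denominator as Q(ω) = 1 + q1*ω + q2*ω^2. Requiring Q*f - P = O(ω^8) with deg P <= 5 kills the coefficients of ω^6..ω^7 in Q*f:
  ω^6: a_6 + q1*a_5 + q2*a_4 = 0, i.e. -32/6561 + (-32/3645)*q1 + (-4/243)*q2 = 0.
  ω^7: a_7 + q1*a_6 + q2*a_5 = 0, i.e. -128/45927 + (-32/6561)*q1 + (-32/3645)*q2 = 0.
Solving this linear system: q1 = -20/21, q2 = 40/189.
The numerator is Q*f truncated at degree 5: P0 = a_0 = 1/5; P1 = a_1 + q1*a_0 = -26/63; P2 = a_2 + q1*a_1 + q2*a_0 = 34/189; P3 = a_3 + q1*a_2 + q2*a_1 = -16/1701; P4 = a_4 + q1*a_3 + q2*a_2 = -4/5103; P5 = a_5 + q1*a_4 + q2*a_3 = -16/229635.


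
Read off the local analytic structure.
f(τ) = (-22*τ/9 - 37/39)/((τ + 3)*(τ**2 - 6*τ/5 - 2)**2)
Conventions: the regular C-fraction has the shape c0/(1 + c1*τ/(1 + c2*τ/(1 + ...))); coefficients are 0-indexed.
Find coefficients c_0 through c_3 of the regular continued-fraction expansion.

Taylor coefficients (expand at 0): a_0 = -37/468, a_1 = -193/2340, a_2 = 3773/35100, a_3 = -32764/131625.
c0 = a_0 = -37/468. Peel one level at a time: if S = 1 + c*τ/S' with S'(0) = 1, then c is the τ-coefficient of S and S' = c*τ/(S - 1).
S_1 = c0/f = 1 + (-193/185)*τ + (251348/102675)*τ^2 + ...; c1 = -193/185.
S_2 = c1*τ/(S_1 - 1) = 1 + (251348/107115)*τ + (-3686093/2793675)*τ^2 + ...; c2 = 251348/107115.
S_3 = c2*τ/(S_2 - 1) = 1 + (136385441/242550820)*τ + ...; c3 = 136385441/242550820.

The regular C-fraction coefficients are [-37/468, -193/185, 251348/107115, 136385441/242550820].


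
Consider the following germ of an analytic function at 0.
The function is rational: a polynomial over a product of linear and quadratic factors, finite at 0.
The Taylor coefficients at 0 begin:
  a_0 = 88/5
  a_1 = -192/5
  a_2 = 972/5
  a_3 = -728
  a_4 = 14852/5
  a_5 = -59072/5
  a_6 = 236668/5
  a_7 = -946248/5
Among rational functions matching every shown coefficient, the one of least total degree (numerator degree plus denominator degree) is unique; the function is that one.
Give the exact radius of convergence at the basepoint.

The radius of convergence is 1/4.

No rational of total degree below 5 reproduces all 8 coefficients; solving the [2/3] Pade equations on them gives f(ξ) = (-7*ξ**2/5 - 4*ξ/5 + 22/5)/((ξ - 1)**2*(ξ + 1/4)), whose expansion matches every shown term.
Denominator factor (ξ + 1/4): pole of order 1 at -1/4, modulus 1/4.
Denominator factor (ξ - 1)^2: pole of order 2 at 1, modulus 1.
The radius of convergence is the smallest modulus among the singular points: 1/4.


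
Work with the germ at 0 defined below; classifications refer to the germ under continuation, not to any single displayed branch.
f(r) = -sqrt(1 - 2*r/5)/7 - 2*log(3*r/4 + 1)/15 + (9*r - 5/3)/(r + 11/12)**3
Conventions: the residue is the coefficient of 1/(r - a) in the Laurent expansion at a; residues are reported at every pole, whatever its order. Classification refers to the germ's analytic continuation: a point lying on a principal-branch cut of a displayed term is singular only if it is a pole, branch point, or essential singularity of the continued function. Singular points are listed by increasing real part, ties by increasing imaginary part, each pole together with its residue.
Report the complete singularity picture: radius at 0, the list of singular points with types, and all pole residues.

Denominator factor (r + 11/12)^3: pole of order 3 at -11/12, modulus 11/12.
Branch term (-2/15)*log(1 - r/(-4/3)): its argument vanishes at r = -4/3, a logarithmic branch point, modulus 4/3.
Branch term (-1/7)*sqrt(1 - r/(5/2)): its argument vanishes at r = 5/2, a square-root branch point, modulus 5/2.
The radius of convergence is the smallest modulus among the singular points: 11/12.
The branch terms are analytic at -11/12 and contribute nothing to the residue; only the rational part matters.
At the order-3 pole -11/12 set g(r) = (r - (-11/12))^3*(rational part) = 9*r - 5/3.
Order-3 pole: residue = g''(a)/2; g''(-11/12) = 0, so the residue is 0.
List the singular points by increasing real part (a conjugate pair: the negative imaginary part first).

Radius of convergence at 0: 11/12.
At -4/3: a logarithmic branch point.
At -11/12: a pole of order 3; residue 0.
At 5/2: an algebraic (square-root) branch point.


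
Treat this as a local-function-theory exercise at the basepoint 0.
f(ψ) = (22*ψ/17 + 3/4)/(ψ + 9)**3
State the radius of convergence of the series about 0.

Denominator factor (ψ + 9)^3: pole of order 3 at -9, modulus 9.
The radius of convergence is the smallest modulus among the singular points: 9.

The radius of convergence is 9.


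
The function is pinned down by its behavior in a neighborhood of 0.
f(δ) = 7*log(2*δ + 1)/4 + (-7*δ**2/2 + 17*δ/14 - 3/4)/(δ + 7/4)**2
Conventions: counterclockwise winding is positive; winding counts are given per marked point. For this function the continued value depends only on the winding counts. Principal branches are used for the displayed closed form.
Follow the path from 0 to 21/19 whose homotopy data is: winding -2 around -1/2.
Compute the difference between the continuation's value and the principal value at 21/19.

The rational part is single-valued and drops out of the difference; each branch term changes only by its own monodromy.
(7/4)*log(1 - δ/(-1/2)): each positive loop around -1/2 adds 2*pi*i to the log, so winding -2 contributes (7/4)*(-2)*2*pi*i = -(7)*pi*i.
Summing the contributions at δ = 21/19 gives -(7)*pi*i.

Continued minus principal equals -(7)*pi*i.


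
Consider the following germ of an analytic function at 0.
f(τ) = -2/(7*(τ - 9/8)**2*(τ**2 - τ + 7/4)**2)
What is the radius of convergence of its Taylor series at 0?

Denominator factor (τ**2 - τ + 7/4)^2: discriminant -6, complex-conjugate roots (1/2) + ((1/2)*sqrt(6))*i and (1/2) - ((1/2)*sqrt(6))*i; poles of order 2, moduli (1/2)*sqrt(7) and (1/2)*sqrt(7).
Denominator factor (τ - 9/8)^2: pole of order 2 at 9/8, modulus 9/8.
The radius of convergence is the smallest modulus among the singular points: 9/8.

The radius of convergence is 9/8.


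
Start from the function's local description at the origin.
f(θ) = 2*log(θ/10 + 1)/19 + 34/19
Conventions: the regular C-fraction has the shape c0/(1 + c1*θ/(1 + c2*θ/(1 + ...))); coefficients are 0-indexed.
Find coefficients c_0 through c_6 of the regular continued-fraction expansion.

The regular C-fraction coefficients are [34/19, -1/170, 19/340, 17/1140, 2/57, 19/1000, 31/1000].

Taylor coefficients (expand at 0): a_0 = 34/19, a_1 = 1/95, a_2 = -1/1900, a_3 = 1/28500, a_4 = -1/380000, a_5 = 1/4750000, a_6 = -1/57000000.
c0 = a_0 = 34/19. Peel one level at a time: if S = 1 + c*θ/S' with S'(0) = 1, then c is the θ-coefficient of S and S' = c*θ/(S - 1).
S_1 = c0/f = 1 + (-1/170)*θ + (19/57800)*θ^2 + ...; c1 = -1/170.
S_2 = c1*θ/(S_1 - 1) = 1 + (19/340)*θ + (-1/1200)*θ^2 + ...; c2 = 19/340.
S_3 = c2*θ/(S_2 - 1) = 1 + (17/1140)*θ + (-17/32490)*θ^2 + ...; c3 = 17/1140.
S_4 = c3*θ/(S_3 - 1) = 1 + (2/57)*θ + (-1/1500)*θ^2 + ...; c4 = 2/57.
S_5 = c4*θ/(S_4 - 1) = 1 + (19/1000)*θ + (-589/1000000)*θ^2 + ...; c5 = 19/1000.
S_6 = c5*θ/(S_5 - 1) = 1 + (31/1000)*θ + ...; c6 = 31/1000.


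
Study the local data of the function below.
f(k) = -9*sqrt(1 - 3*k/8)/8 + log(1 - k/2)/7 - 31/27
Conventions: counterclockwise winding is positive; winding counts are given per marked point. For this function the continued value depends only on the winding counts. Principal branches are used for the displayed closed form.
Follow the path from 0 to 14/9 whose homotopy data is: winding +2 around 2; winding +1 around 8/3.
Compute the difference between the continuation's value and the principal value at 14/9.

Continued minus principal equals ((3/8)*sqrt(15)) + ((4/7)*pi)*i.

The rational part is single-valued and drops out of the difference; each branch term changes only by its own monodromy.
(1/7)*log(1 - k/(2)): each positive loop around 2 adds 2*pi*i to the log, so winding +2 contributes (1/7)*(2)*2*pi*i = (4/7)*pi*i.
(-9/8)*sqrt(1 - k/(8/3)): winding +1 is odd, the square root flips sign, contributing -2*(-9/8)*sqrt(1 - (14/9)/(8/3)) = -2*(-9/8)*sqrt(5/12) = (3/8)*sqrt(15).
Summing the contributions at k = 14/9 gives ((3/8)*sqrt(15)) + ((4/7)*pi)*i.


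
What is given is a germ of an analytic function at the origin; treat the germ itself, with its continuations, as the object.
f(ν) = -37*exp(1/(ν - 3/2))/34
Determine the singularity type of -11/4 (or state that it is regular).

The point is a regular point.

There is no denominator, hence no pole anywhere.
The essential point of exp(1/(ν - (3/2))) is 3/2, not -11/4.
So the germ continues analytically to -11/4.


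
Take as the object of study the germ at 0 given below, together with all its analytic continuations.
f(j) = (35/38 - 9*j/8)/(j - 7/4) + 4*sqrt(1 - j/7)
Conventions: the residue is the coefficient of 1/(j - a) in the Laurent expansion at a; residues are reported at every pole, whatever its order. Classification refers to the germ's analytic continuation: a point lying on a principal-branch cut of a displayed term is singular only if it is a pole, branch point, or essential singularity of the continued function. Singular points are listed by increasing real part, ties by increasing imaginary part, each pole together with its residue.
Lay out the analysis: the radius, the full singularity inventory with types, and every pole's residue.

Radius of convergence at 0: 7/4.
At 7/4: a pole of order 1; residue -637/608.
At 7: an algebraic (square-root) branch point.

Denominator factor (j - 7/4): pole of order 1 at 7/4, modulus 7/4.
Branch term (4)*sqrt(1 - j/(7)): its argument vanishes at j = 7, a square-root branch point, modulus 7.
The radius of convergence is the smallest modulus among the singular points: 7/4.
The branch term is analytic at 7/4 and contributes nothing to the residue; only the rational part matters.
At the order-1 pole 7/4 set g(j) = (j - (7/4))*(rational part) = 35/38 - 9*j/8.
Simple pole: residue = g(a) at a = 7/4, which is -637/608.
List the singular points by increasing real part (a conjugate pair: the negative imaginary part first).


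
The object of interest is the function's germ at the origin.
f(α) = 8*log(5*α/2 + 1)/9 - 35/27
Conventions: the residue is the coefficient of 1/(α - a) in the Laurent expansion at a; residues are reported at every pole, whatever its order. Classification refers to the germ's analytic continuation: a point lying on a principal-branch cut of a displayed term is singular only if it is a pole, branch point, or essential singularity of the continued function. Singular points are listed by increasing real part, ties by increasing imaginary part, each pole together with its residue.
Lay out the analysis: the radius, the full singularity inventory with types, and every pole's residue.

Radius of convergence at 0: 2/5.
At -2/5: a logarithmic branch point.

Branch term (8/9)*log(1 - α/(-2/5)): its argument vanishes at α = -2/5, a logarithmic branch point, modulus 2/5.
The radius of convergence is the smallest modulus among the singular points: 2/5.


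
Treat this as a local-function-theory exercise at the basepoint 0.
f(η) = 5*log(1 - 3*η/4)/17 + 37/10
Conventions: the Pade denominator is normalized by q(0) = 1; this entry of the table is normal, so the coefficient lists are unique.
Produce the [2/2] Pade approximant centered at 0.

The Pade approximant has numerator coefficients [37/10, -2037/680, 2337/5440]; denominator coefficients [1, -3/4, 3/32].

Taylor coefficients needed (expand at 0): a_0 = 37/10, a_1 = -15/68, a_2 = -45/544, a_3 = -45/1088, a_4 = -405/17408.
Write the denominator as Q(η) = 1 + q1*η + q2*η^2. Requiring Q*f - P = O(η^5) with deg P <= 2 kills the coefficients of η^3..η^4 in Q*f:
  η^3: a_3 + q1*a_2 + q2*a_1 = 0, i.e. -45/1088 + (-45/544)*q1 + (-15/68)*q2 = 0.
  η^4: a_4 + q1*a_3 + q2*a_2 = 0, i.e. -405/17408 + (-45/1088)*q1 + (-45/544)*q2 = 0.
Solving this linear system: q1 = -3/4, q2 = 3/32.
The numerator is Q*f truncated at degree 2: P0 = a_0 = 37/10; P1 = a_1 + q1*a_0 = -2037/680; P2 = a_2 + q1*a_1 + q2*a_0 = 2337/5440.


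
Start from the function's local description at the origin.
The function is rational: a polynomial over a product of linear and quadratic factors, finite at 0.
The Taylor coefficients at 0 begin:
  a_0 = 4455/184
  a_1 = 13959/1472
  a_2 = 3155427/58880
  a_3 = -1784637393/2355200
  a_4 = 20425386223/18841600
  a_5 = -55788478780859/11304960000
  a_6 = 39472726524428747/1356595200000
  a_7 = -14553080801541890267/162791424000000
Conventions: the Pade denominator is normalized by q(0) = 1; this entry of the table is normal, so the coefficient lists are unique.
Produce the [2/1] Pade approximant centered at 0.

Taylor coefficients needed (read off): a_0 = 4455/184, a_1 = 13959/1472, a_2 = 3155427/58880, a_3 = -1784637393/2355200.
Write the denominator as Q(v) = 1 + q1*v. Requiring Q*f - P = O(v^4) with deg P <= 2 kills the coefficients of v^3..v^3 in Q*f:
  v^3: a_3 + q1*a_2 = 0, i.e. -1784637393/2355200 + (3155427/58880)*q1 = 0.
Solving this linear system: q1 = 54079921/3824760.
The numerator is Q*f truncated at degree 2: P0 = a_0 = 4455/184; P1 = a_1 + q1*a_0 = 515832867/1466158; P2 = a_2 + q1*a_1 = 119635461/637460.

The Pade approximant has numerator coefficients [4455/184, 515832867/1466158, 119635461/637460]; denominator coefficients [1, 54079921/3824760].


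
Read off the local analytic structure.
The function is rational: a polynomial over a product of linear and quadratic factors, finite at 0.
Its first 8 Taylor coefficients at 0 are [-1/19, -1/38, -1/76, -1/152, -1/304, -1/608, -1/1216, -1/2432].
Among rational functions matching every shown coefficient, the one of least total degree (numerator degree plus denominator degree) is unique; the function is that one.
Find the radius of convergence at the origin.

No rational of total degree below 1 reproduces all 8 coefficients; solving the [0/1] Pade equations on them gives f(σ) = 2/(19*(σ - 2)), whose expansion matches every shown term.
Denominator factor (σ - 2): pole of order 1 at 2, modulus 2.
The radius of convergence is the smallest modulus among the singular points: 2.

The radius of convergence is 2.


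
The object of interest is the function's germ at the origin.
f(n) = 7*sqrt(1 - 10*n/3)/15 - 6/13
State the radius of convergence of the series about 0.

Branch term (7/15)*sqrt(1 - n/(3/10)): its argument vanishes at n = 3/10, a square-root branch point, modulus 3/10.
The radius of convergence is the smallest modulus among the singular points: 3/10.

The radius of convergence is 3/10.


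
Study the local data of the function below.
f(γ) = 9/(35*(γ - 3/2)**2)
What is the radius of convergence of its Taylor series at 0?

The radius of convergence is 3/2.

Denominator factor (γ - 3/2)^2: pole of order 2 at 3/2, modulus 3/2.
The radius of convergence is the smallest modulus among the singular points: 3/2.


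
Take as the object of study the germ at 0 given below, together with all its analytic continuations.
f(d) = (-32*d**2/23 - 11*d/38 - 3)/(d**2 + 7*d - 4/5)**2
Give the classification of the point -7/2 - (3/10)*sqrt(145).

The point is a pole of order 2.

The denominator factor d**2 + 7*d - 4/5 vanishes at -7/2 - (3/10)*sqrt(145) and appears to the power 2; the numerator there equals -14131/380 - (24777/8740)*sqrt(145), nonzero, and no other factor vanishes.
Hence a pole whose order is the multiplicity, 2.


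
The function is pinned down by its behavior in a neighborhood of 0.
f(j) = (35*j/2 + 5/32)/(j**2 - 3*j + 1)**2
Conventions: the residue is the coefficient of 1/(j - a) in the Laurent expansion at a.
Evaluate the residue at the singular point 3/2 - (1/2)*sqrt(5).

The factor j**2 - 3*j + 1 splits as (j - a)(j - a') with a = 3/2 - (1/2)*sqrt(5), a' = 3/2 + (1/2)*sqrt(5). At the order-2 pole a set g(j) = (j - a)^2*f(j) = [35*j/2 + 5/32] / (j - a')^2.
Order-2 pole: residue = g'(a); g'(3/2 - (1/2)*sqrt(5)) = (169/80)*sqrt(5), so the residue is (169/80)*sqrt(5).

The residue is (169/80)*sqrt(5).
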